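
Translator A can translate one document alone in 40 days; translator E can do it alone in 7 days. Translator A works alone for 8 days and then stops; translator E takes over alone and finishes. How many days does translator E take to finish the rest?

28/5 days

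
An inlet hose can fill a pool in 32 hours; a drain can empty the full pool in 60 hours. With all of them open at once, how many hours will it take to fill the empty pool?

480/7 hours

Net rate = 1/32 − 1/60 = (15 − 8)/480 = 7/480 per hour.
Filling time = 1 ÷ (7/480) = 480/7 hours.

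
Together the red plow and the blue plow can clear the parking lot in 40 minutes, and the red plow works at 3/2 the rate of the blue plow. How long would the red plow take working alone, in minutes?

Let the blue plow's rate be r; then the red plow's rate is (3/2)r, so together (3/2 + 1)r = (5/2)r = 1/40.
Thus r = 1/100 per minute.
The blue plow alone: 100 minutes; the red plow alone: 200/3 minutes.

200/3 minutes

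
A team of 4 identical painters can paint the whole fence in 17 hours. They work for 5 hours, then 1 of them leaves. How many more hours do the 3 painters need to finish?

One painter does 1/68 of the job per hour.
After 5 hours with 4 painters, 5/17 is done (12/17 left).
With 3 painters the rate is 3/68, so the rest takes 12/17 ÷ 3/68 = 16 hours.

16 hours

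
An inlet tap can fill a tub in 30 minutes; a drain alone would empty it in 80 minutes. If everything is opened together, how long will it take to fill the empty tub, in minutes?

Net rate = 1/30 − 1/80 = (8 − 3)/240 = 5/240 = 1/48 per minute.
Filling time = 1 ÷ (1/48) = 48 minutes.

48 minutes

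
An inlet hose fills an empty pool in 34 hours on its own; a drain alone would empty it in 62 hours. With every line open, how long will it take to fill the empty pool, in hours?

527/7 hours

Net rate = 1/34 − 1/62 = (31 − 17)/1054 = 14/1054 = 7/527 per hour.
Filling time = 1 ÷ (7/527) = 527/7 hours.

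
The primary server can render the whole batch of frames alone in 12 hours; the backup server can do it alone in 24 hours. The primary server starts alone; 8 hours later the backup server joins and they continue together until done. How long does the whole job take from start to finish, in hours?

32/3 hours

In 8 hours the primary server does 8/12 = 2/3 of the job, leaving 1/3.
The primary server and the backup server together work at 1/8 per hour, so finishing takes 1/3 ÷ 1/8 = 8/3 hours.
Total time = 8 + 8/3 = 32/3 hours.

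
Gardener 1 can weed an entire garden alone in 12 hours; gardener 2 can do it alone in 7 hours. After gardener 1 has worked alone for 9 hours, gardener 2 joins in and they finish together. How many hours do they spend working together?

21/19 hours

In 9 hours gardener 1 does 9/12 = 3/4 of the job, leaving 1/4.
Gardener 1 and gardener 2 together work at 19/84 per hour, so finishing takes 1/4 ÷ 19/84 = 21/19 hours.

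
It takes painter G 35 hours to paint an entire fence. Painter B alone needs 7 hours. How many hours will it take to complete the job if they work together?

35/6 hours

Combined rate: 1/35 + 1/7 = (1 + 5)/35 = 6/35 per hour.
Time = 1 ÷ (6/35) = 35/6 hours.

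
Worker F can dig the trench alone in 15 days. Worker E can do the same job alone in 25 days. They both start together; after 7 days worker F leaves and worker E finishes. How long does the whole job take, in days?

40/3 days

In the first 7 days the combined rate is 8/75, so 56/75 of the job is done, leaving 19/75.
After worker F leaves the rate is 1/25 per day; the remaining 19/75 takes 19/3 days.
Total = 7 + 19/3 = 40/3 days.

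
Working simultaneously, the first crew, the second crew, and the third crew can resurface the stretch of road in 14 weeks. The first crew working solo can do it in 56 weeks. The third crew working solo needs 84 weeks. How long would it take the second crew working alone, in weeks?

Combined rate is 1/14 per week.
Known contribution: 1/56 + 1/84 = (3 + 2)/168 = 5/168 per week.
So the second crew's rate is 1/14 − 5/168 = 1/24, meaning 24 weeks alone.

24 weeks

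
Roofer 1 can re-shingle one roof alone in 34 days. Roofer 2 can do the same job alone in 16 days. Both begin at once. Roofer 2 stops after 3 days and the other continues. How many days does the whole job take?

221/8 days

In the first 3 days the combined rate is 25/272, so 75/272 of the job is done, leaving 197/272.
After roofer 2 leaves the rate is 1/34 per day; the remaining 197/272 takes 197/8 days.
Total = 3 + 197/8 = 221/8 days.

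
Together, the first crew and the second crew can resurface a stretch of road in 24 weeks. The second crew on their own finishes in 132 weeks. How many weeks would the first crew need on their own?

Combined rate is 1/24 per week.
Known contribution: 1/132 per week.
So the first crew's rate is 1/24 − 1/132 = 3/88, meaning 88/3 weeks alone.

88/3 weeks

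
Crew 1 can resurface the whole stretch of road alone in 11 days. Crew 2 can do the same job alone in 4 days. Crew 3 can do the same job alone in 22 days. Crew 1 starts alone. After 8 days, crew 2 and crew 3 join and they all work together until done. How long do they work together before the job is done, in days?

12/17 days

In the first 8 days crew 1 alone does 8/11 of the job, leaving 3/11.
Once everyone is working, combined rate: 1/11 + 1/4 + 1/22 = (4 + 11 + 2)/44 = 17/44 per day.
Remaining 3/11 at 17/44 per day takes 12/17 days.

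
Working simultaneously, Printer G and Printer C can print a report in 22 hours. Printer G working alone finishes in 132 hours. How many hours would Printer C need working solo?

Combined rate is 1/22 per hour.
Known contribution: 1/132 per hour.
So Printer C's rate is 1/22 − 1/132 = 5/132, meaning 132/5 hours alone.

132/5 hours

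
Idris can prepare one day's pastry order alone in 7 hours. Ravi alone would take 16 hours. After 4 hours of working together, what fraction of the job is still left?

Combined rate: 1/7 + 1/16 = (16 + 7)/112 = 23/112 per hour.
In 4 hours they complete 4·23/112 = 23/28 of the job.
So 5/28 remains.

5/28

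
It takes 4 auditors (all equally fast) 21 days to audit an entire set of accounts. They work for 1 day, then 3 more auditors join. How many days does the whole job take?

One auditor does 1/84 of the job per day.
After 1 day with 4 auditors, 1/21 is done (20/21 left).
With 7 auditors the rate is 7/84 = 1/12, so the rest takes 20/21 ÷ 1/12 = 80/7 days.
Total = 1 + 80/7 = 87/7 days.

87/7 days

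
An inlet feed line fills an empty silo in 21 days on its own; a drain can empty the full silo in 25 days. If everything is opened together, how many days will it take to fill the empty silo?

Net rate = 1/21 − 1/25 = (25 − 21)/525 = 4/525 per day.
Filling time = 1 ÷ (4/525) = 525/4 days.

525/4 days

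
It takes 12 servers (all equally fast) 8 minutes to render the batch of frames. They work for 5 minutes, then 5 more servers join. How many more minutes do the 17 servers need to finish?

36/17 minutes

One server does 1/96 of the job per minute.
After 5 minutes with 12 servers, 5/8 is done (3/8 left).
With 17 servers the rate is 17/96, so the rest takes 3/8 ÷ 17/96 = 36/17 minutes.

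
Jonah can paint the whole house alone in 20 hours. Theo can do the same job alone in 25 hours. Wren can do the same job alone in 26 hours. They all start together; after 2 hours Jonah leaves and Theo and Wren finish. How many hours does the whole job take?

In the first 2 hours the combined rate is 167/1300, so 167/650 of the job is done, leaving 483/650.
After Jonah leaves the rate is 51/650 per hour; the remaining 483/650 takes 161/17 hours.
Total = 2 + 161/17 = 195/17 hours.

195/17 hours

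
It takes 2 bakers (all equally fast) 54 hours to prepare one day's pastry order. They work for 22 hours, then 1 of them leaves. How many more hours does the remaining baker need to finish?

One baker does 1/108 of the job per hour.
After 22 hours with 2 bakers, 11/27 is done (16/27 left).
With 1 baker the rate is 1/108, so the rest takes 16/27 ÷ 1/108 = 64 hours.

64 hours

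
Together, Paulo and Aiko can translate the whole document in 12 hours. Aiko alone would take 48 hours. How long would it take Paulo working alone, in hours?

16 hours

Combined rate is 1/12 per hour.
Known contribution: 1/48 per hour.
So Paulo's rate is 1/12 − 1/48 = 1/16, meaning 16 hours alone.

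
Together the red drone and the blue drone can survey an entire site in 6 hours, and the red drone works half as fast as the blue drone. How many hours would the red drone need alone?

18 hours

Let the blue drone's rate be r; then the red drone's rate is (1/2)r, so together (1/2 + 1)r = (3/2)r = 1/6.
Thus r = 1/9 per hour.
The blue drone alone: 9 hours; the red drone alone: 18 hours.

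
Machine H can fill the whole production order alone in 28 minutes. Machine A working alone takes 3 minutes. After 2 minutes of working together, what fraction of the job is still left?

11/42

Combined rate: 1/28 + 1/3 = (3 + 28)/84 = 31/84 per minute.
In 2 minutes they complete 2·31/84 = 31/42 of the job.
So 11/42 remains.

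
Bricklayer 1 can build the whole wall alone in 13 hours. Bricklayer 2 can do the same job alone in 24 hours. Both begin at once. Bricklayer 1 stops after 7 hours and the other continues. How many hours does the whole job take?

In the first 7 hours the combined rate is 37/312, so 259/312 of the job is done, leaving 53/312.
After Bricklayer 1 leaves the rate is 1/24 per hour; the remaining 53/312 takes 53/13 hours.
Total = 7 + 53/13 = 144/13 hours.

144/13 hours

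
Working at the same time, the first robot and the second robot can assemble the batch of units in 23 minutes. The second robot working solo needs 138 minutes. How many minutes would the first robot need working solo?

138/5 minutes

Combined rate is 1/23 per minute.
Known contribution: 1/138 per minute.
So the first robot's rate is 1/23 − 1/138 = 5/138, meaning 138/5 minutes alone.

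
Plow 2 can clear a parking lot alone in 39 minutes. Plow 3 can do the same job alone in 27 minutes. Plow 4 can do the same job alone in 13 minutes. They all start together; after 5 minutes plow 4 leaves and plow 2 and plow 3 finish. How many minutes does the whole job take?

In the first 5 minutes the combined rate is 49/351, so 245/351 of the job is done, leaving 106/351.
After plow 4 leaves the rate is 22/351 per minute; the remaining 106/351 takes 53/11 minutes.
Total = 5 + 53/11 = 108/11 minutes.

108/11 minutes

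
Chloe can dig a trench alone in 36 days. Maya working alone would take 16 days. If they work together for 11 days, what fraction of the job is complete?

143/144

Combined rate: 1/36 + 1/16 = (4 + 9)/144 = 13/144 per day.
In 11 days they complete 11·13/144 = 143/144 of the job.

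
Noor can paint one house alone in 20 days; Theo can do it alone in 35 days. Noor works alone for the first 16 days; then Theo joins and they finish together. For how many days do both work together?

In 16 days Noor does 16/20 = 4/5 of the job, leaving 1/5.
Noor and Theo together work at 11/140 per day, so finishing takes 1/5 ÷ 11/140 = 28/11 days.

28/11 days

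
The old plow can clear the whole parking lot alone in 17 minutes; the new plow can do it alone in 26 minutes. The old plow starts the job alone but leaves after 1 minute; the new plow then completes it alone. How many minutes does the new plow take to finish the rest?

In 1 minute the old plow does 1/17 of the job, leaving 16/17.
The new plow works at 1/26 per minute, so finishing takes 16/17 ÷ 1/26 = 416/17 minutes.

416/17 minutes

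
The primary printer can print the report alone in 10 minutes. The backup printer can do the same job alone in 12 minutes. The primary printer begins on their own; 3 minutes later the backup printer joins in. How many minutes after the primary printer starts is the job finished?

In the first 3 minutes the primary printer alone does 3/10 of the job, leaving 7/10.
Once everyone is working, combined rate: 1/10 + 1/12 = (6 + 5)/60 = 11/60 per minute.
Remaining 7/10 at 11/60 per minute takes 42/11 minutes.
Total from the start = 3 + 42/11 = 75/11 minutes.

75/11 minutes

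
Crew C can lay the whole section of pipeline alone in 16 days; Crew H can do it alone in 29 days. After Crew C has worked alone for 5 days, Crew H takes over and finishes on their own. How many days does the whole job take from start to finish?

In 5 days Crew C does 5/16 of the job, leaving 11/16.
Crew H works at 1/29 per day, so finishing takes 11/16 ÷ 1/29 = 319/16 days.
Total time = 5 + 319/16 = 399/16 days.

399/16 days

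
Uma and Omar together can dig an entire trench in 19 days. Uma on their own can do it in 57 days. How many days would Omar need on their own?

57/2 days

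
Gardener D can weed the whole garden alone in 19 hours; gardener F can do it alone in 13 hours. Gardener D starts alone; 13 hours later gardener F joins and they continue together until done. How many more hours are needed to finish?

39/16 hours

In 13 hours gardener D does 13/19 of the job, leaving 6/19.
Gardener D and gardener F together work at 32/247 per hour, so finishing takes 6/19 ÷ 32/247 = 39/16 hours.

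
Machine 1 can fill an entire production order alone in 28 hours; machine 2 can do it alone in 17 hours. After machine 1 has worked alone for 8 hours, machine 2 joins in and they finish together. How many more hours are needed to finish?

68/9 hours

In 8 hours machine 1 does 8/28 = 2/7 of the job, leaving 5/7.
Machine 1 and machine 2 together work at 45/476 per hour, so finishing takes 5/7 ÷ 45/476 = 68/9 hours.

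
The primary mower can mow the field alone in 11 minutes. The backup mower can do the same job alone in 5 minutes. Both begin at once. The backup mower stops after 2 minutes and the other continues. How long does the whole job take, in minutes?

33/5 minutes

In the first 2 minutes the combined rate is 16/55, so 32/55 of the job is done, leaving 23/55.
After the backup mower leaves the rate is 1/11 per minute; the remaining 23/55 takes 23/5 minutes.
Total = 2 + 23/5 = 33/5 minutes.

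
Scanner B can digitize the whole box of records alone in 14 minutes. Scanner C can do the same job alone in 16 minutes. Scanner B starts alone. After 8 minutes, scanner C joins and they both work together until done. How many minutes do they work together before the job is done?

In the first 8 minutes scanner B alone does 8/14 = 4/7 of the job, leaving 3/7.
Once everyone is working, combined rate: 1/14 + 1/16 = (8 + 7)/112 = 15/112 per minute.
Remaining 3/7 at 15/112 per minute takes 16/5 minutes.

16/5 minutes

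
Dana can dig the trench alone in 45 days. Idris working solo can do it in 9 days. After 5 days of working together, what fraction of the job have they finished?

2/3

Combined rate: 1/45 + 1/9 = (1 + 5)/45 = 6/45 = 2/15 per day.
In 5 days they complete 5·2/15 = 2/3 of the job.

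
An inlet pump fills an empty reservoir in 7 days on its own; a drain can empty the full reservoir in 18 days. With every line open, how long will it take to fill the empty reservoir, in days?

126/11 days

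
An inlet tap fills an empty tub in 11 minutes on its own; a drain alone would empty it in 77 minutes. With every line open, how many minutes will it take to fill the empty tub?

Net rate = 1/11 − 1/77 = (7 − 1)/77 = 6/77 per minute.
Filling time = 1 ÷ (6/77) = 77/6 minutes.

77/6 minutes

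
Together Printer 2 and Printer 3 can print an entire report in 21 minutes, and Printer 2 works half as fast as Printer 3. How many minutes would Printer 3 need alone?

Let Printer 3's rate be r; then Printer 2's rate is (1/2)r, so together (1/2 + 1)r = (3/2)r = 1/21.
Thus r = 2/63 per minute.
Printer 3 alone: 63/2 minutes; Printer 2 alone: 63 minutes.

63/2 minutes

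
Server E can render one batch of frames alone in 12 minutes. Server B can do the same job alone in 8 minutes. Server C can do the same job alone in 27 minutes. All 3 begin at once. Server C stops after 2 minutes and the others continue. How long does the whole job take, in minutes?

40/9 minutes

In the first 2 minutes the combined rate is 53/216, so 53/108 of the job is done, leaving 55/108.
After server C leaves the rate is 5/24 per minute; the remaining 55/108 takes 22/9 minutes.
Total = 2 + 22/9 = 40/9 minutes.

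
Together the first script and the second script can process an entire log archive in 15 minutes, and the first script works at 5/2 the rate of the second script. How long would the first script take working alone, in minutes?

Let the second script's rate be r; then the first script's rate is (5/2)r, so together (5/2 + 1)r = (7/2)r = 1/15.
Thus r = 2/105 per minute.
The second script alone: 105/2 minutes; the first script alone: 21 minutes.

21 minutes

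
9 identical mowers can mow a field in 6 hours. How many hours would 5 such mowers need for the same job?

Total work is 9·6 = 54 mower-hours.
With 5 mowers: 54/5 hours.

54/5 hours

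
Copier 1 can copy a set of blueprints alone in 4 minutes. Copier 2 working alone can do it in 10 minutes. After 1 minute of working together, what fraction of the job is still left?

13/20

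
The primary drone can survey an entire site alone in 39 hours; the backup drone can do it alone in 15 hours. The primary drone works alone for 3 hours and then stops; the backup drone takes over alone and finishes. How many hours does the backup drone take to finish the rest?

In 3 hours the primary drone does 3/39 = 1/13 of the job, leaving 12/13.
The backup drone works at 1/15 per hour, so finishing takes 12/13 ÷ 1/15 = 180/13 hours.

180/13 hours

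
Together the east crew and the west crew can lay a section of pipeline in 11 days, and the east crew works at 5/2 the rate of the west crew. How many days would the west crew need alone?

Let the west crew's rate be r; then the east crew's rate is (5/2)r, so together (5/2 + 1)r = (7/2)r = 1/11.
Thus r = 2/77 per day.
The west crew alone: 77/2 days; the east crew alone: 77/5 days.

77/2 days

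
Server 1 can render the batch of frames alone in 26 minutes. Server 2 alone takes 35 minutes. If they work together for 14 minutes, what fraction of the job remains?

4/65

Combined rate: 1/26 + 1/35 = (35 + 26)/910 = 61/910 per minute.
In 14 minutes they complete 14·61/910 = 61/65 of the job.
So 4/65 remains.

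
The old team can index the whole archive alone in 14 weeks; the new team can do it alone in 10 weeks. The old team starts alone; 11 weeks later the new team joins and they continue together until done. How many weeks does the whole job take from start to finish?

In 11 weeks the old team does 11/14 of the job, leaving 3/14.
The old team and the new team together work at 6/35 per week, so finishing takes 3/14 ÷ 6/35 = 5/4 weeks.
Total time = 11 + 5/4 = 49/4 weeks.

49/4 weeks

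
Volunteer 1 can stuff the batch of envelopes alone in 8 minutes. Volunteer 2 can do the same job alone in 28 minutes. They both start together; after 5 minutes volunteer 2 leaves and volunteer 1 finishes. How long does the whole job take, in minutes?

In the first 5 minutes the combined rate is 9/56, so 45/56 of the job is done, leaving 11/56.
After volunteer 2 leaves the rate is 1/8 per minute; the remaining 11/56 takes 11/7 minutes.
Total = 5 + 11/7 = 46/7 minutes.

46/7 minutes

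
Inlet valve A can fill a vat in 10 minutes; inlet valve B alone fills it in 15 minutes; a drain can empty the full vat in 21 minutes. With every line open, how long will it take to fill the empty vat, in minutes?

42/5 minutes

Net rate = 1/10 + 1/15 − 1/21 = (21 + 14 − 10)/210 = 25/210 = 5/42 per minute.
Filling time = 1 ÷ (5/42) = 42/5 minutes.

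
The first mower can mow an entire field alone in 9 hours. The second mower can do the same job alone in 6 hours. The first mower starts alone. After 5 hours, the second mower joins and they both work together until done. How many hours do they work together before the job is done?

8/5 hours

In the first 5 hours the first mower alone does 5/9 of the job, leaving 4/9.
Once everyone is working, combined rate: 1/9 + 1/6 = (2 + 3)/18 = 5/18 per hour.
Remaining 4/9 at 5/18 per hour takes 8/5 hours.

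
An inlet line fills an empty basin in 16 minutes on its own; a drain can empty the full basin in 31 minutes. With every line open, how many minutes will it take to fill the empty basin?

496/15 minutes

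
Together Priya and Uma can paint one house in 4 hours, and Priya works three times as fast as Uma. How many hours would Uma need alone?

16 hours

Let Uma's rate be r; then Priya's rate is 3r, so together (3 + 1)r = 4r = 1/4.
Thus r = 1/16 per hour.
Uma alone: 16 hours; Priya alone: 16/3 hours.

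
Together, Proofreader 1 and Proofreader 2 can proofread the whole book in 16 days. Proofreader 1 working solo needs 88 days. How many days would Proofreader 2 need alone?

Combined rate is 1/16 per day.
Known contribution: 1/88 per day.
So Proofreader 2's rate is 1/16 − 1/88 = 9/176, meaning 176/9 days alone.

176/9 days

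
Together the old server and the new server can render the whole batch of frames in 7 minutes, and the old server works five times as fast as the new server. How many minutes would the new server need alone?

Let the new server's rate be r; then the old server's rate is 5r, so together (5 + 1)r = 6r = 1/7.
Thus r = 1/42 per minute.
The new server alone: 42 minutes; the old server alone: 42/5 minutes.

42 minutes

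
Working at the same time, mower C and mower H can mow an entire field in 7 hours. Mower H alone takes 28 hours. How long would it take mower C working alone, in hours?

Combined rate is 1/7 per hour.
Known contribution: 1/28 per hour.
So mower C's rate is 1/7 − 1/28 = 3/28, meaning 28/3 hours alone.

28/3 hours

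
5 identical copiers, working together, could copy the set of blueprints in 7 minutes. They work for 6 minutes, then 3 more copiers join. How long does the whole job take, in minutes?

One copier does 1/35 of the job per minute.
After 6 minutes with 5 copiers, 6/7 is done (1/7 left).
With 8 copiers the rate is 8/35, so the rest takes 1/7 ÷ 8/35 = 5/8 minutes.
Total = 6 + 5/8 = 53/8 minutes.

53/8 minutes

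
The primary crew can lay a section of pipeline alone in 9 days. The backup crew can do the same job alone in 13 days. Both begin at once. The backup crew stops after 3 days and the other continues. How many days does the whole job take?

In the first 3 days the combined rate is 22/117, so 22/39 of the job is done, leaving 17/39.
After the backup crew leaves the rate is 1/9 per day; the remaining 17/39 takes 51/13 days.
Total = 3 + 51/13 = 90/13 days.

90/13 days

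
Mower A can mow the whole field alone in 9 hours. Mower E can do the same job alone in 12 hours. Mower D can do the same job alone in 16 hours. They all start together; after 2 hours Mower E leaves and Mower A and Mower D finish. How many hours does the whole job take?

24/5 hours

In the first 2 hours the combined rate is 37/144, so 37/72 of the job is done, leaving 35/72.
After Mower E leaves the rate is 25/144 per hour; the remaining 35/72 takes 14/5 hours.
Total = 2 + 14/5 = 24/5 hours.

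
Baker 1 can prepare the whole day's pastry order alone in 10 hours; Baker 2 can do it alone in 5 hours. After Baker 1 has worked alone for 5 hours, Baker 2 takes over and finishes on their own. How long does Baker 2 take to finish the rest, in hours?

In 5 hours Baker 1 does 5/10 = 1/2 of the job, leaving 1/2.
Baker 2 works at 1/5 per hour, so finishing takes 1/2 ÷ 1/5 = 5/2 hours.

5/2 hours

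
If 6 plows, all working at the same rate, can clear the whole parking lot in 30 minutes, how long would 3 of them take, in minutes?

60 minutes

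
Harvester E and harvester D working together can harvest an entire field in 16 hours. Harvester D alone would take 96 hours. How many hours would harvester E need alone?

Combined rate is 1/16 per hour.
Known contribution: 1/96 per hour.
So harvester E's rate is 1/16 − 1/96 = 5/96, meaning 96/5 hours alone.

96/5 hours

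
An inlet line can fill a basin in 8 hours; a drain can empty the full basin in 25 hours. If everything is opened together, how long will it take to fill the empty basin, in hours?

200/17 hours

Net rate = 1/8 − 1/25 = (25 − 8)/200 = 17/200 per hour.
Filling time = 1 ÷ (17/200) = 200/17 hours.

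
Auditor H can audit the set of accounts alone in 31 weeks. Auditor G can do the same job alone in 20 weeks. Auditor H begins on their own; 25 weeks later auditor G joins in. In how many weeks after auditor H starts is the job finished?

465/17 weeks

In the first 25 weeks auditor H alone does 25/31 of the job, leaving 6/31.
Once everyone is working, combined rate: 1/31 + 1/20 = (20 + 31)/620 = 51/620 per week.
Remaining 6/31 at 51/620 per week takes 40/17 weeks.
Total from the start = 25 + 40/17 = 465/17 weeks.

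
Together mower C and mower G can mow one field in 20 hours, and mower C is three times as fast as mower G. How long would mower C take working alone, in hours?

Let mower G's rate be r; then mower C's rate is 3r, so together (3 + 1)r = 4r = 1/20.
Thus r = 1/80 per hour.
Mower G alone: 80 hours; mower C alone: 80/3 hours.

80/3 hours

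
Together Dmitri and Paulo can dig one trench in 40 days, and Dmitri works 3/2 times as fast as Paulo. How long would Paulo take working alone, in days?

Let Paulo's rate be r; then Dmitri's rate is (3/2)r, so together (3/2 + 1)r = (5/2)r = 1/40.
Thus r = 1/100 per day.
Paulo alone: 100 days; Dmitri alone: 200/3 days.

100 days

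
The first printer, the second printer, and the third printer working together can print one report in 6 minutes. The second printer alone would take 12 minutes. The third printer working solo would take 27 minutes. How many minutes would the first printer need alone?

108/5 minutes

Combined rate is 1/6 per minute.
Known contribution: 1/12 + 1/27 = (9 + 4)/108 = 13/108 per minute.
So the first printer's rate is 1/6 − 13/108 = 5/108, meaning 108/5 minutes alone.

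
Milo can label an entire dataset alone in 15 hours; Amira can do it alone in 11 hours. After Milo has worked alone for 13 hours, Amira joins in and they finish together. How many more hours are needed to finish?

In 13 hours Milo does 13/15 of the job, leaving 2/15.
Milo and Amira together work at 26/165 per hour, so finishing takes 2/15 ÷ 26/165 = 11/13 hours.

11/13 hours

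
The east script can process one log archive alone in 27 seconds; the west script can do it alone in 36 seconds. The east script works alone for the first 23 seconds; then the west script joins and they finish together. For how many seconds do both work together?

16/7 seconds

In 23 seconds the east script does 23/27 of the job, leaving 4/27.
The east script and the west script together work at 7/108 per second, so finishing takes 4/27 ÷ 7/108 = 16/7 seconds.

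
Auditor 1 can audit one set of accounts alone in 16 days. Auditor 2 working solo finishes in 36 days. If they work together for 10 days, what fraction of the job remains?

7/72

Combined rate: 1/16 + 1/36 = (9 + 4)/144 = 13/144 per day.
In 10 days they complete 10·13/144 = 65/72 of the job.
So 7/72 remains.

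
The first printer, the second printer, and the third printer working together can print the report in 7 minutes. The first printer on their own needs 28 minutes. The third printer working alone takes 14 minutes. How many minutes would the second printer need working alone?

Combined rate is 1/7 per minute.
Known contribution: 1/28 + 1/14 = (1 + 2)/28 = 3/28 per minute.
So the second printer's rate is 1/7 − 3/28 = 1/28, meaning 28 minutes alone.

28 minutes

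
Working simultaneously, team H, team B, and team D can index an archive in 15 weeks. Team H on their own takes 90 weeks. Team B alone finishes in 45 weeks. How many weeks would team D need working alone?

30 weeks

Combined rate is 1/15 per week.
Known contribution: 1/90 + 1/45 = (1 + 2)/90 = 3/90 = 1/30 per week.
So team D's rate is 1/15 − 1/30 = 1/30, meaning 30 weeks alone.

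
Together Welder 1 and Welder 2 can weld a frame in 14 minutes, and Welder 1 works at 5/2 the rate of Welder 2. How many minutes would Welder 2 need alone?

Let Welder 2's rate be r; then Welder 1's rate is (5/2)r, so together (5/2 + 1)r = (7/2)r = 1/14.
Thus r = 1/49 per minute.
Welder 2 alone: 49 minutes; Welder 1 alone: 98/5 minutes.

49 minutes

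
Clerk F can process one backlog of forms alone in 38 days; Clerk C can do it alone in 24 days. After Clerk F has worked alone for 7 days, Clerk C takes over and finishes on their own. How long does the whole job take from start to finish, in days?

505/19 days

In 7 days Clerk F does 7/38 of the job, leaving 31/38.
Clerk C works at 1/24 per day, so finishing takes 31/38 ÷ 1/24 = 372/19 days.
Total time = 7 + 372/19 = 505/19 days.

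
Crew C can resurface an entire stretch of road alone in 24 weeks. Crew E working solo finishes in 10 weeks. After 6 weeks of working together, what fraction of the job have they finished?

Combined rate: 1/24 + 1/10 = (5 + 12)/120 = 17/120 per week.
In 6 weeks they complete 6·17/120 = 17/20 of the job.

17/20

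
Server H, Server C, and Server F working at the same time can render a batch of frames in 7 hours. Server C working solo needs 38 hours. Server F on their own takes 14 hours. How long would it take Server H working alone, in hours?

Combined rate is 1/7 per hour.
Known contribution: 1/38 + 1/14 = (7 + 19)/266 = 26/266 = 13/133 per hour.
So Server H's rate is 1/7 − 13/133 = 6/133, meaning 133/6 hours alone.

133/6 hours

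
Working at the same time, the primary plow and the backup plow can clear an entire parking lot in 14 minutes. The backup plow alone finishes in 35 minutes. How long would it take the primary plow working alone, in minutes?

70/3 minutes

Combined rate is 1/14 per minute.
Known contribution: 1/35 per minute.
So the primary plow's rate is 1/14 − 1/35 = 3/70, meaning 70/3 minutes alone.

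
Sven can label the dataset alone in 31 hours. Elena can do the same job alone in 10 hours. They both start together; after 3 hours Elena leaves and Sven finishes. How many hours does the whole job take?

217/10 hours

In the first 3 hours the combined rate is 41/310, so 123/310 of the job is done, leaving 187/310.
After Elena leaves the rate is 1/31 per hour; the remaining 187/310 takes 187/10 hours.
Total = 3 + 187/10 = 217/10 hours.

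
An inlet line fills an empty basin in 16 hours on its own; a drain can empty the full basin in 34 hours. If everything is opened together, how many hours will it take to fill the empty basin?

272/9 hours

Net rate = 1/16 − 1/34 = (17 − 8)/272 = 9/272 per hour.
Filling time = 1 ÷ (9/272) = 272/9 hours.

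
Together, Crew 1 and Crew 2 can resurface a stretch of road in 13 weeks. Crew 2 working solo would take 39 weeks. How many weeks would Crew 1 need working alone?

Combined rate is 1/13 per week.
Known contribution: 1/39 per week.
So Crew 1's rate is 1/13 − 1/39 = 2/39, meaning 39/2 weeks alone.

39/2 weeks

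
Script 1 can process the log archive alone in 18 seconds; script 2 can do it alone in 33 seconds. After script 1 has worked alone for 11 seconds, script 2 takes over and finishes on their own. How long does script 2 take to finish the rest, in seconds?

77/6 seconds

In 11 seconds script 1 does 11/18 of the job, leaving 7/18.
Script 2 works at 1/33 per second, so finishing takes 7/18 ÷ 1/33 = 77/6 seconds.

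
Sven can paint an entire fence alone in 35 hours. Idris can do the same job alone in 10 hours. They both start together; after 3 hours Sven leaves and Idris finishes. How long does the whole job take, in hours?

64/7 hours

In the first 3 hours the combined rate is 9/70, so 27/70 of the job is done, leaving 43/70.
After Sven leaves the rate is 1/10 per hour; the remaining 43/70 takes 43/7 hours.
Total = 3 + 43/7 = 64/7 hours.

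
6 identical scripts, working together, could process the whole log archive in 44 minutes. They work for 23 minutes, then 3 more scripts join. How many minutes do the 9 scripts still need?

14 minutes

One script does 1/264 of the job per minute.
After 23 minutes with 6 scripts, 23/44 is done (21/44 left).
With 9 scripts the rate is 9/264 = 3/88, so the rest takes 21/44 ÷ 3/88 = 14 minutes.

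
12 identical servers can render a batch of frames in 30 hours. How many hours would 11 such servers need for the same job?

Total work is 12·30 = 360 server-hours.
With 11 servers: 360/11 hours.

360/11 hours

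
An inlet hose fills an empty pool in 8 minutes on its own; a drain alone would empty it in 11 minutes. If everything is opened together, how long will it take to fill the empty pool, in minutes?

88/3 minutes

Net rate = 1/8 − 1/11 = (11 − 8)/88 = 3/88 per minute.
Filling time = 1 ÷ (3/88) = 88/3 minutes.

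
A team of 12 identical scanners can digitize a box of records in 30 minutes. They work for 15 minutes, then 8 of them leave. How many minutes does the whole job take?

One scanner does 1/360 of the job per minute.
After 15 minutes with 12 scanners, 1/2 is done (1/2 left).
With 4 scanners the rate is 4/360 = 1/90, so the rest takes 1/2 ÷ 1/90 = 45 minutes.
Total = 15 + 45 = 60 minutes.

60 minutes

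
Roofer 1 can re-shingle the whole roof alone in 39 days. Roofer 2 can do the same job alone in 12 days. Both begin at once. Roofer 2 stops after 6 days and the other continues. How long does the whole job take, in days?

39/2 days

In the first 6 days the combined rate is 17/156, so 17/26 of the job is done, leaving 9/26.
After roofer 2 leaves the rate is 1/39 per day; the remaining 9/26 takes 27/2 days.
Total = 6 + 27/2 = 39/2 days.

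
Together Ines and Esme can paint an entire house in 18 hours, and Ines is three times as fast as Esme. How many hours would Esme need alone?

72 hours

Let Esme's rate be r; then Ines's rate is 3r, so together (3 + 1)r = 4r = 1/18.
Thus r = 1/72 per hour.
Esme alone: 72 hours; Ines alone: 24 hours.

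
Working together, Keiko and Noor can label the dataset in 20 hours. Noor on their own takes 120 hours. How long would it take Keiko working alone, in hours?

24 hours

Combined rate is 1/20 per hour.
Known contribution: 1/120 per hour.
So Keiko's rate is 1/20 − 1/120 = 1/24, meaning 24 hours alone.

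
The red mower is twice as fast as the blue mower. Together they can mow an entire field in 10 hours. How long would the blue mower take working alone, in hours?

Let the blue mower's rate be r; then the red mower's rate is 2r, so together (2 + 1)r = 3r = 1/10.
Thus r = 1/30 per hour.
The blue mower alone: 30 hours; the red mower alone: 15 hours.

30 hours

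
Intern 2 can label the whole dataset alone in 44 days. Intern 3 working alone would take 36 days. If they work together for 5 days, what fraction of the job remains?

Combined rate: 1/44 + 1/36 = (9 + 11)/396 = 20/396 = 5/99 per day.
In 5 days they complete 5·5/99 = 25/99 of the job.
So 74/99 remains.

74/99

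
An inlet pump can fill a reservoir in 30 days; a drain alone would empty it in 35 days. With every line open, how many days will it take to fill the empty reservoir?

Net rate = 1/30 − 1/35 = (7 − 6)/210 = 1/210 per day.
Filling time = 1 ÷ (1/210) = 210 days.

210 days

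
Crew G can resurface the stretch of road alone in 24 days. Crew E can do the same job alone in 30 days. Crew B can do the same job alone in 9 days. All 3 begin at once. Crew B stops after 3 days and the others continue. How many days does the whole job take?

80/9 days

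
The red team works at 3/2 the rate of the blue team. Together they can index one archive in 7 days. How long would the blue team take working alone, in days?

35/2 days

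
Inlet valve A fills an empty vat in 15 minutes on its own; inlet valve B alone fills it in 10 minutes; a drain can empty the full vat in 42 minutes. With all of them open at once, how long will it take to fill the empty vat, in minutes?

7 minutes

Net rate = 1/15 + 1/10 − 1/42 = (14 + 21 − 5)/210 = 30/210 = 1/7 per minute.
Filling time = 1 ÷ (1/7) = 7 minutes.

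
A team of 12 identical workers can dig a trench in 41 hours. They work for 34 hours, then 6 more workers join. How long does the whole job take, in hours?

One worker does 1/492 of the job per hour.
After 34 hours with 12 workers, 34/41 is done (7/41 left).
With 18 workers the rate is 18/492 = 3/82, so the rest takes 7/41 ÷ 3/82 = 14/3 hours.
Total = 34 + 14/3 = 116/3 hours.

116/3 hours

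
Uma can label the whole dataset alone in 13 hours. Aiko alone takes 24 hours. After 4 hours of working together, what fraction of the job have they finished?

Combined rate: 1/13 + 1/24 = (24 + 13)/312 = 37/312 per hour.
In 4 hours they complete 4·37/312 = 37/78 of the job.

37/78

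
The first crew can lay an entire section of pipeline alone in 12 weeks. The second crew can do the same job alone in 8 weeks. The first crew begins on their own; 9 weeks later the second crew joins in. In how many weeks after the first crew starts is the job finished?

51/5 weeks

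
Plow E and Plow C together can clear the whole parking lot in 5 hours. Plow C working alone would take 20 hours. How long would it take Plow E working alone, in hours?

Combined rate is 1/5 per hour.
Known contribution: 1/20 per hour.
So Plow E's rate is 1/5 − 1/20 = 3/20, meaning 20/3 hours alone.

20/3 hours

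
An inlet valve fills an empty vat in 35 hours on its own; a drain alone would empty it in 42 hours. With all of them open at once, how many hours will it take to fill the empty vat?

Net rate = 1/35 − 1/42 = (6 − 5)/210 = 1/210 per hour.
Filling time = 1 ÷ (1/210) = 210 hours.

210 hours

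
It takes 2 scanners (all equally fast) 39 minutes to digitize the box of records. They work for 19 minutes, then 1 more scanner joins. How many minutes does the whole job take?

97/3 minutes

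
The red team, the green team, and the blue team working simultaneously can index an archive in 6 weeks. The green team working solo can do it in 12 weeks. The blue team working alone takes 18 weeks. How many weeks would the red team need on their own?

Combined rate is 1/6 per week.
Known contribution: 1/12 + 1/18 = (3 + 2)/36 = 5/36 per week.
So the red team's rate is 1/6 − 5/36 = 1/36, meaning 36 weeks alone.

36 weeks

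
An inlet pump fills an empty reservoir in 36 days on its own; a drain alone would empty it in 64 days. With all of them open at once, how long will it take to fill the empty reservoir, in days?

Net rate = 1/36 − 1/64 = (16 − 9)/576 = 7/576 per day.
Filling time = 1 ÷ (7/576) = 576/7 days.

576/7 days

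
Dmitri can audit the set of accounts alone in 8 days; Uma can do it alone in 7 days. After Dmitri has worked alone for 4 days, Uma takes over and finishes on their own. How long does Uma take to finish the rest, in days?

7/2 days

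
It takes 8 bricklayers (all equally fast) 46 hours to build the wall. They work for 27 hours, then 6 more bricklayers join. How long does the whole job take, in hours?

One bricklayer does 1/368 of the job per hour.
After 27 hours with 8 bricklayers, 27/46 is done (19/46 left).
With 14 bricklayers the rate is 14/368 = 7/184, so the rest takes 19/46 ÷ 7/184 = 76/7 hours.
Total = 27 + 76/7 = 265/7 hours.

265/7 hours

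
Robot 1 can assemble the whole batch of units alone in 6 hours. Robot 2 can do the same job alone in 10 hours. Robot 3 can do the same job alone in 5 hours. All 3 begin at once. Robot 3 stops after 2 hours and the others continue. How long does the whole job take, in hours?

9/4 hours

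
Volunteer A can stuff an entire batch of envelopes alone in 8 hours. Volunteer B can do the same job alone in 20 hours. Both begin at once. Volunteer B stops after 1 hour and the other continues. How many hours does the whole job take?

In the first 1 hour the combined rate is 7/40, so 7/40 of the job is done, leaving 33/40.
After Volunteer B leaves the rate is 1/8 per hour; the remaining 33/40 takes 33/5 hours.
Total = 1 + 33/5 = 38/5 hours.

38/5 hours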